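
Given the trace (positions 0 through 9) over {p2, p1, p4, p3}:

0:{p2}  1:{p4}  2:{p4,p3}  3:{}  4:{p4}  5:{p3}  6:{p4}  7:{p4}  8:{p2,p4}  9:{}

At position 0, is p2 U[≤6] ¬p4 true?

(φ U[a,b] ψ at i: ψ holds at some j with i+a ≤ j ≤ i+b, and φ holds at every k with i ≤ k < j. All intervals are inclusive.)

Need some j in [0,6] with ¬p4, and p2 at every k in [0,j-1].
  j=0: ¬p4 holds; no prefix to check → satisfied.

Yes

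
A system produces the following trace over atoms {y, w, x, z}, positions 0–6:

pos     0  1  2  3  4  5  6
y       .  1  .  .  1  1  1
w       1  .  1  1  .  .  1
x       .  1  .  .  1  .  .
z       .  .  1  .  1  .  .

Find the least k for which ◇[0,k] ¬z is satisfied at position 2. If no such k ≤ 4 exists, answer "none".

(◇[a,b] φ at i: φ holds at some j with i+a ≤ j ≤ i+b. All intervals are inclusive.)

Scan j = 2,3,… for ¬z:
  j=2: fails
  j=3: holds
First hit at j=3, so smallest k = 3-2 = 1.

1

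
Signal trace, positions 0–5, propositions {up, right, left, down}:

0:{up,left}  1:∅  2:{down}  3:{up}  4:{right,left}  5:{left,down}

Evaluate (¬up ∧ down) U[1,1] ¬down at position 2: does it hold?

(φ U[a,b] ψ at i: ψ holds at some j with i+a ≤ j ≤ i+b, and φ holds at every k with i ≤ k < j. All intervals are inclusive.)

Holds

Need some j in [3,3] with ¬down, and (¬up ∧ down) at every k in [2,j-1].
  j=3: ¬down holds; (¬up ∧ down) holds at every k in [2,2] → satisfied.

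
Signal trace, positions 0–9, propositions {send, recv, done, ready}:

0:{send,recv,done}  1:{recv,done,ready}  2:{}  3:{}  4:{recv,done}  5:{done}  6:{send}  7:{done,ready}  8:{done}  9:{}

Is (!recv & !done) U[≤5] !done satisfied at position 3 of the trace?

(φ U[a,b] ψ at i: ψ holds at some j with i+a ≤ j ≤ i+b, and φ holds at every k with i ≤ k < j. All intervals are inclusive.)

Holds

Need some j in [3,8] with !done, and (!recv & !done) at every k in [3,j-1].
  j=3: !done holds; no prefix to check → satisfied.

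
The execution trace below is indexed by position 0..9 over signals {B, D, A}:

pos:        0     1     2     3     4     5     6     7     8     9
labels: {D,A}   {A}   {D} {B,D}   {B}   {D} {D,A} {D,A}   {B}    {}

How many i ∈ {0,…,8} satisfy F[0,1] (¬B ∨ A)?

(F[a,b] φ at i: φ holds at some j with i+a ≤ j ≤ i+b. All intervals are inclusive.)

Evaluate at each i in [0,8]:
  i=0: ✓ (witness j=0)
  i=1: ✓ (witness j=1)
  i=2: ✓ (witness j=2)
  i=3: ✗ (none in [3,4])
  i=4: ✓ (witness j=5)
  i=5: ✓ (witness j=5)
  i=6: ✓ (witness j=6)
  i=7: ✓ (witness j=7)
  i=8: ✓ (witness j=9)
Positions where it holds: {0, 1, 2, 4, 5, 6, 7, 8} → 8.

8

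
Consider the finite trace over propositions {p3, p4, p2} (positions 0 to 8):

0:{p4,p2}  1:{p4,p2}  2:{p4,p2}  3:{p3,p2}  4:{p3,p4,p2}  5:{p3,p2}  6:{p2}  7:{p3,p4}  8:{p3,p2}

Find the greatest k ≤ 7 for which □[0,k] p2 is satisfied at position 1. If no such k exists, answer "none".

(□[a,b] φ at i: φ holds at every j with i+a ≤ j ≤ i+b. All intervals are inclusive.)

p2 must hold from j=1 onward; find where it first fails.
  j=1: holds
  j=2: holds
  j=3: holds
  j=4: holds
  j=5: holds
  j=6: holds
  j=7: fails
Holds on [1,6], so largest k = 5.

5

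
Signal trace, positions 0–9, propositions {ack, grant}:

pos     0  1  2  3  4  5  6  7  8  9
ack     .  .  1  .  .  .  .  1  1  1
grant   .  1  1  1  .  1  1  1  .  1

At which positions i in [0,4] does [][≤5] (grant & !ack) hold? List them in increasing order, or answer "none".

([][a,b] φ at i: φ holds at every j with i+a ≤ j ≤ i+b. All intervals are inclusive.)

none

Evaluate at each i in [0,4]:
  i=0: ✗ (fails at j=0)
  i=1: ✗ (fails at j=2)
  i=2: ✗ (fails at j=2)
  i=3: ✗ (fails at j=4)
  i=4: ✗ (fails at j=4)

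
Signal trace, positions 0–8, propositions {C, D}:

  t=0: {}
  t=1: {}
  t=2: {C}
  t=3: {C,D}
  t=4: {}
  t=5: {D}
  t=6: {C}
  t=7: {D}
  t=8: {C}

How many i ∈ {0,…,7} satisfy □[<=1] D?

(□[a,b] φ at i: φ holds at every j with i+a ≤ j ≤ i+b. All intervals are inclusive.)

0

Evaluate at each i in [0,7]:
  i=0: ✗ (fails at j=0)
  i=1: ✗ (fails at j=1)
  i=2: ✗ (fails at j=2)
  i=3: ✗ (fails at j=4)
  i=4: ✗ (fails at j=4)
  i=5: ✗ (fails at j=6)
  i=6: ✗ (fails at j=6)
  i=7: ✗ (fails at j=8)
Positions where it holds: {} → 0.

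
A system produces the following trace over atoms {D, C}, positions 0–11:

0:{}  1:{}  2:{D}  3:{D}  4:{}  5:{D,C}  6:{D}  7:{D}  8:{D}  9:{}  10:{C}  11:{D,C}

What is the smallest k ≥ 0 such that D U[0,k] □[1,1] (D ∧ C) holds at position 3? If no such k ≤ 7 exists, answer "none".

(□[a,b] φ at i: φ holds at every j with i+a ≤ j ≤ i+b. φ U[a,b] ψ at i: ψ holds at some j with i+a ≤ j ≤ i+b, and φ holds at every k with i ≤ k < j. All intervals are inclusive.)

1

Need earliest j ≥ 3 with □[1,1] (D ∧ C), and D at every k in [3,j-1].
  j=3: rhs fails.
  j=4: rhs holds; lhs holds on [3,3]. k = 1.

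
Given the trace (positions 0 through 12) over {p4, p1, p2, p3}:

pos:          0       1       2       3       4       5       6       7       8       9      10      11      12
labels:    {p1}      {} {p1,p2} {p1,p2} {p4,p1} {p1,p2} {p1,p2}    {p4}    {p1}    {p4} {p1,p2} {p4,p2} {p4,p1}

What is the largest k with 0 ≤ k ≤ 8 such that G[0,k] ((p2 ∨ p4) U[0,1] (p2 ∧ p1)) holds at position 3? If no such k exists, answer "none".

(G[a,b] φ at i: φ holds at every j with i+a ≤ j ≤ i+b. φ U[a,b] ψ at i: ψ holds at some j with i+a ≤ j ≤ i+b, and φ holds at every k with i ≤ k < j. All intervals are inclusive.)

((p2 ∨ p4) U[0,1] (p2 ∧ p1)) must hold from j=3 onward; find where it first fails.
  j=3: holds
  j=4: holds
  j=5: holds
  j=6: holds
  j=7: fails
Holds on [3,6], so largest k = 3.

3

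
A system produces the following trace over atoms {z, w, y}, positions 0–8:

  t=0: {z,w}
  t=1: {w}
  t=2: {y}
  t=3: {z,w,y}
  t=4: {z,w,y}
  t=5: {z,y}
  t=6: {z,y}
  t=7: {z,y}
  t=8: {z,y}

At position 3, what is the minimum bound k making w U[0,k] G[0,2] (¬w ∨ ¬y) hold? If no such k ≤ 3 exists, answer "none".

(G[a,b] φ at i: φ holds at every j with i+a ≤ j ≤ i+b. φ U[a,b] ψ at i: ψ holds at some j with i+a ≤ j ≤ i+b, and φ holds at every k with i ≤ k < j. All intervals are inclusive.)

2

Need earliest j ≥ 3 with G[0,2] (¬w ∨ ¬y), and w at every k in [3,j-1].
  j=3: rhs fails.
  j=4: rhs fails.
  j=5: rhs holds; lhs holds on [3,4]. k = 2.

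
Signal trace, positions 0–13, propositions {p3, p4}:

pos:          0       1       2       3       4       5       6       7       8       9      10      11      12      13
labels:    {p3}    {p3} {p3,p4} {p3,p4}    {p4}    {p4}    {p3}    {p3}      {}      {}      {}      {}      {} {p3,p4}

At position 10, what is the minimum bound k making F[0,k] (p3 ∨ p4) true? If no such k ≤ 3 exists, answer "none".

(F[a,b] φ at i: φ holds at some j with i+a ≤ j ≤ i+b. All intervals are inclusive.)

3

Scan j = 10,11,… for (p3 ∨ p4):
  j=10: fails
  j=11: fails
  j=12: fails
  j=13: holds
First hit at j=13, so smallest k = 13-10 = 3.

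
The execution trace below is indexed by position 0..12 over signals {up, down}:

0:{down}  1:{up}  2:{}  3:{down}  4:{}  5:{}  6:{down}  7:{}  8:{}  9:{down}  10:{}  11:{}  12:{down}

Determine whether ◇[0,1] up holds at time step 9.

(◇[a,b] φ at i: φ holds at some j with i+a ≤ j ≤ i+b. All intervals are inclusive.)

Check up at each j in [9,10]:
  j=9: false
  j=10: false
No position in the window satisfies it → formula fails.

Does not hold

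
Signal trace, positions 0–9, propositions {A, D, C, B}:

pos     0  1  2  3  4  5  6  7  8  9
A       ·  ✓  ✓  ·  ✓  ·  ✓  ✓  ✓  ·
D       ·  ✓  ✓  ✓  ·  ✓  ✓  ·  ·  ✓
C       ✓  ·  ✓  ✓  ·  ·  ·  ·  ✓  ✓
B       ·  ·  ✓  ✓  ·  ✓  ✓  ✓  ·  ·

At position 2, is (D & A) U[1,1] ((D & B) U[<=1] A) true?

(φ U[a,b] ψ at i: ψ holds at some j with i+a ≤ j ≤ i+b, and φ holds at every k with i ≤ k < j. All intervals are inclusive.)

Need some j in [3,3] with ((D & B) U[<=1] A), and (D & A) at every k in [2,j-1].
  j=3: ((D & B) U[<=1] A) holds; (D & A) holds at every k in [2,2] → satisfied.

Yes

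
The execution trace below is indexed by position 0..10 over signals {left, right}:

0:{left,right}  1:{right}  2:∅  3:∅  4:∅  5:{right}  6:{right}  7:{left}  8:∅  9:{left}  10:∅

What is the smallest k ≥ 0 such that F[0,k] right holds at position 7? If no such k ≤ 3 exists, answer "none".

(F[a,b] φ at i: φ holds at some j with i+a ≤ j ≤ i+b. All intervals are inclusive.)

none

Scan j = 7,8,… for right:
  j=7: fails
  j=8: fails
  j=9: fails
  j=10: fails
No j in [7,10] satisfies it → none.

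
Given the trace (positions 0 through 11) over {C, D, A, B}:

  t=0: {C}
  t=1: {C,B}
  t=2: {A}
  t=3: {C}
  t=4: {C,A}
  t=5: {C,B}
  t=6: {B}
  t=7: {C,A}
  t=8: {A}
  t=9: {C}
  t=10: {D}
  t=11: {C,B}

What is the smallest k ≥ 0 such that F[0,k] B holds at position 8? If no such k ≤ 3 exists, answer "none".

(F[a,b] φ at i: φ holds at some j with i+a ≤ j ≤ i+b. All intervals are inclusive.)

Scan j = 8,9,… for B:
  j=8: fails
  j=9: fails
  j=10: fails
  j=11: holds
First hit at j=11, so smallest k = 11-8 = 3.

3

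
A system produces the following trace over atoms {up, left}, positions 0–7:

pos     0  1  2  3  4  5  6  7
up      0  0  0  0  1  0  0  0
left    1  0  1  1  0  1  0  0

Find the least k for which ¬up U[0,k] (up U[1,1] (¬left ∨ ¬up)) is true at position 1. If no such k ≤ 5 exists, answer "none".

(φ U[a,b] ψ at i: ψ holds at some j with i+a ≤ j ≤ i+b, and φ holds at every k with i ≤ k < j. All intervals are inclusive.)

3

Need earliest j ≥ 1 with (up U[1,1] (¬left ∨ ¬up)), and ¬up at every k in [1,j-1].
  j=1: rhs fails.
  j=2: rhs fails.
  j=3: rhs fails.
  j=4: rhs holds; lhs holds on [1,3]. k = 3.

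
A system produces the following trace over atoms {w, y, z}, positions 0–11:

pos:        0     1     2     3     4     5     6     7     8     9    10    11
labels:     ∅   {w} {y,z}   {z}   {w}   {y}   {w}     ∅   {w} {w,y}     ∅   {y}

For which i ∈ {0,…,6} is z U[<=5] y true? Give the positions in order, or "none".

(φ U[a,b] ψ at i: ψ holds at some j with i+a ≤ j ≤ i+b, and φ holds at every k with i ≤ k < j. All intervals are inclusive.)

2, 5

Evaluate at each i in [0,6]:
  i=0: ✗ (lhs fails at k=0 before rhs at j=2)
  i=1: ✗ (lhs fails at k=1 before rhs at j=2)
  i=2: ✓ (rhs at j=2)
  i=3: ✗ (lhs fails at k=4 before rhs at j=5)
  i=4: ✗ (lhs fails at k=4 before rhs at j=5)
  i=5: ✓ (rhs at j=5)
  i=6: ✗ (lhs fails at k=6 before rhs at j=9)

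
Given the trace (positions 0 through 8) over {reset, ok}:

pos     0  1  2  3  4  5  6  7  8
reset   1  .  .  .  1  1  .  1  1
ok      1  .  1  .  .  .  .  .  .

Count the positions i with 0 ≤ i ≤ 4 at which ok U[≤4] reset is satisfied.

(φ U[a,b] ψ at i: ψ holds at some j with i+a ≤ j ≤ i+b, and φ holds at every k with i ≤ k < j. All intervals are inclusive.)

Evaluate at each i in [0,4]:
  i=0: ✓ (rhs at j=0)
  i=1: ✗ (lhs fails at k=1 before rhs at j=4)
  i=2: ✗ (lhs fails at k=3 before rhs at j=4)
  i=3: ✗ (lhs fails at k=3 before rhs at j=4)
  i=4: ✓ (rhs at j=4)
Positions where it holds: {0, 4} → 2.

2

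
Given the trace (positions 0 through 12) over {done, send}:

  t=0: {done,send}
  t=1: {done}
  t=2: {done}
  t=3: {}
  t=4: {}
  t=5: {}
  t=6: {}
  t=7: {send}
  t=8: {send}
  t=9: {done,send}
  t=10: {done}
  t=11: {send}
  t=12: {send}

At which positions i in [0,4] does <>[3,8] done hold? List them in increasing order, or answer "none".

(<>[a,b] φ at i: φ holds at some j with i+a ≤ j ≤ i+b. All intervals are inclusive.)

1, 2, 3, 4

Evaluate at each i in [0,4]:
  i=0: ✗ (none in [3,8])
  i=1: ✓ (witness j=9)
  i=2: ✓ (witness j=9)
  i=3: ✓ (witness j=9)
  i=4: ✓ (witness j=9)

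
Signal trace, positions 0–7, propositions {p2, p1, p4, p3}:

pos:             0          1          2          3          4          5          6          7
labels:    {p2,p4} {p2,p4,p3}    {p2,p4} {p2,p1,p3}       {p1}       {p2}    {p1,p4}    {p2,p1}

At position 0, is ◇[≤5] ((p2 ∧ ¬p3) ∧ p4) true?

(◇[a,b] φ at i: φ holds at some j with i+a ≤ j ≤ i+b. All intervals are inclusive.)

Check ((p2 ∧ ¬p3) ∧ p4) at each j in [0,5]:
  j=0: true
  j=1: false
  j=2: true
  j=3: false
  j=4: false
  j=5: false
Found at j=0 → formula holds.

Yes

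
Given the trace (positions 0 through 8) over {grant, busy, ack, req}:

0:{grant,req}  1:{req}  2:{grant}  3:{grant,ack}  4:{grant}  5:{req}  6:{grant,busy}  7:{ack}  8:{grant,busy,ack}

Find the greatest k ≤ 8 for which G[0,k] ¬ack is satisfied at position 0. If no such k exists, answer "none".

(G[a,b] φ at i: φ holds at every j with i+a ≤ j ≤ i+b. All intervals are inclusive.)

¬ack must hold from j=0 onward; find where it first fails.
  j=0: holds
  j=1: holds
  j=2: holds
  j=3: fails
Holds on [0,2], so largest k = 2.

2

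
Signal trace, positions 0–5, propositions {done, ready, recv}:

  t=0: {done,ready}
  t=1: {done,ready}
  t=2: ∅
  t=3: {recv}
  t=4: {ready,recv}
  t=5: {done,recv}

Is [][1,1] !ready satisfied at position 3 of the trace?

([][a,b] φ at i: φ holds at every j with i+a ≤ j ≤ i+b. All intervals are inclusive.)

Check !ready at every j in [4,4]:
  j=4: false
Fails at j=4 → formula fails.

False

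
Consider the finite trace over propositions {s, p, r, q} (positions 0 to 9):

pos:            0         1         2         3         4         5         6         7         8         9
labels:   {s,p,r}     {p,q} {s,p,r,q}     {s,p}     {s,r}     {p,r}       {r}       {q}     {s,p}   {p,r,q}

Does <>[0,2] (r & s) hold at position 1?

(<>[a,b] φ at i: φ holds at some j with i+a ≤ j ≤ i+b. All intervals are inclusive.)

True

Check (r & s) at each j in [1,3]:
  j=1: false
  j=2: true
  j=3: false
Found at j=2 → formula holds.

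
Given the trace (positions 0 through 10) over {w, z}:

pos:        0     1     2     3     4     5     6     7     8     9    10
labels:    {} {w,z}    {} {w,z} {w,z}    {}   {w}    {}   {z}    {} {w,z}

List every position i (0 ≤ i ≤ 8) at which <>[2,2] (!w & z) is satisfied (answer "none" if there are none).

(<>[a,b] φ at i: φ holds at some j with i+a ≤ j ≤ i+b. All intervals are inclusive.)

6

Evaluate at each i in [0,8]:
  i=0: ✗ (none in [2,2])
  i=1: ✗ (none in [3,3])
  i=2: ✗ (none in [4,4])
  i=3: ✗ (none in [5,5])
  i=4: ✗ (none in [6,6])
  i=5: ✗ (none in [7,7])
  i=6: ✓ (witness j=8)
  i=7: ✗ (none in [9,9])
  i=8: ✗ (none in [10,10])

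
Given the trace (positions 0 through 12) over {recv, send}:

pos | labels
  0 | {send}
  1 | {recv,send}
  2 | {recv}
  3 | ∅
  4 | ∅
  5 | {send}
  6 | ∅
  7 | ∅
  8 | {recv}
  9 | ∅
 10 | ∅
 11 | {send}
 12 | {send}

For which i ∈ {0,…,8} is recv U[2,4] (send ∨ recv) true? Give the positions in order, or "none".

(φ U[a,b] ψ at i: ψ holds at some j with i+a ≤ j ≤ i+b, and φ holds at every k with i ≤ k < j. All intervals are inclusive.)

Evaluate at each i in [0,8]:
  i=0: ✗ (lhs fails at k=0 before rhs at j=2)
  i=1: ✗ (lhs fails at k=3 before rhs at j=5)
  i=2: ✗ (lhs fails at k=3 before rhs at j=5)
  i=3: ✗ (lhs fails at k=3 before rhs at j=5)
  i=4: ✗ (lhs fails at k=4 before rhs at j=8)
  i=5: ✗ (lhs fails at k=5 before rhs at j=8)
  i=6: ✗ (lhs fails at k=6 before rhs at j=8)
  i=7: ✗ (lhs fails at k=7 before rhs at j=11)
  i=8: ✗ (lhs fails at k=9 before rhs at j=11)

none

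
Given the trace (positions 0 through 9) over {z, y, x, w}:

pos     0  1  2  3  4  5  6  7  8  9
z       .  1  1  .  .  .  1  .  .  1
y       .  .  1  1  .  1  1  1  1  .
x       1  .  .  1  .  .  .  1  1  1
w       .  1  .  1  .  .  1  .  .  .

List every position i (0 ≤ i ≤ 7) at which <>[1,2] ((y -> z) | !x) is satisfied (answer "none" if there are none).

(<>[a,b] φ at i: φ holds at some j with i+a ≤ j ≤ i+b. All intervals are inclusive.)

0, 1, 2, 3, 4, 5, 7

Evaluate at each i in [0,7]:
  i=0: ✓ (witness j=1)
  i=1: ✓ (witness j=2)
  i=2: ✓ (witness j=4)
  i=3: ✓ (witness j=4)
  i=4: ✓ (witness j=5)
  i=5: ✓ (witness j=6)
  i=6: ✗ (none in [7,8])
  i=7: ✓ (witness j=9)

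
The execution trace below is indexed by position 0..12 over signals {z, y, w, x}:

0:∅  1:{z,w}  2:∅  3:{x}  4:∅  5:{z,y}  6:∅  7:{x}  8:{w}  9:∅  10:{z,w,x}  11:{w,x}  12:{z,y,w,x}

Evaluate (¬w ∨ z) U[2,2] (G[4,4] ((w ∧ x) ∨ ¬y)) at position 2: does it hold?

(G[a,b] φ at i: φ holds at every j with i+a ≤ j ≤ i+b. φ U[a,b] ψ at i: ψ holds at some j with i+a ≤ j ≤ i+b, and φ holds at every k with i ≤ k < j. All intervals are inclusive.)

Need some j in [4,4] with G[4,4] ((w ∧ x) ∨ ¬y), and (¬w ∨ z) at every k in [2,j-1].
  j=4: G[4,4] ((w ∧ x) ∨ ¬y) holds; (¬w ∨ z) holds at every k in [2,3] → satisfied.

Yes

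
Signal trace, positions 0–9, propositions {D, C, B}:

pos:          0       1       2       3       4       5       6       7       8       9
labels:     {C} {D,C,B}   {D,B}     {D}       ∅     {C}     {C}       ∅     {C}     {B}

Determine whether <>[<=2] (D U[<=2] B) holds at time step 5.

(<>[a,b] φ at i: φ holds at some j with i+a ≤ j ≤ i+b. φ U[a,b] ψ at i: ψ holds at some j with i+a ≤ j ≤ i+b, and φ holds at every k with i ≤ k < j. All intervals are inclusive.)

Does not hold

Check (D U[<=2] B) at each j in [5,7]:
  j=5: fails
  j=6: fails
  j=7: fails
No position in the window satisfies it → formula fails.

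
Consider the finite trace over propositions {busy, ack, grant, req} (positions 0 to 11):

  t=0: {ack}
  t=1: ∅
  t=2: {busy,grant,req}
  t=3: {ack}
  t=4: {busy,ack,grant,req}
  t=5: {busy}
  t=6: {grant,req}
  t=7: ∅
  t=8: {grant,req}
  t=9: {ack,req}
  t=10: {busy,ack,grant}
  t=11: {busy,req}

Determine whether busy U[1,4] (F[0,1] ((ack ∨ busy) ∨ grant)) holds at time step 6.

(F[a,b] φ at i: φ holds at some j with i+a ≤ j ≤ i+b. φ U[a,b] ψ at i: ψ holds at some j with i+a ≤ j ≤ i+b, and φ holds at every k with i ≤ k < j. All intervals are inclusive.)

No

Need some j in [7,10] with F[0,1] ((ack ∨ busy) ∨ grant), and busy at every k in [6,j-1].
  j=7: F[0,1] ((ack ∨ busy) ∨ grant) holds, but busy fails at k=6 → not this j.
  j=8: F[0,1] ((ack ∨ busy) ∨ grant) holds, but busy fails at k=6 → not this j.
  j=9: F[0,1] ((ack ∨ busy) ∨ grant) holds, but busy fails at k=6 → not this j.
  j=10: F[0,1] ((ack ∨ busy) ∨ grant) holds, but busy fails at k=6 → not this j.
No j in the window works → until fails.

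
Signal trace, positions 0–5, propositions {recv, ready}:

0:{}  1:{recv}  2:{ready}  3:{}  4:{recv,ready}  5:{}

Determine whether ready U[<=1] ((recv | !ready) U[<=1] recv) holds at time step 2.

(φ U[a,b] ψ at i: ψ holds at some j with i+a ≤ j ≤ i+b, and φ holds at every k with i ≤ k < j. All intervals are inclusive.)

Yes

Need some j in [2,3] with ((recv | !ready) U[<=1] recv), and ready at every k in [2,j-1].
  j=2: ((recv | !ready) U[<=1] recv) — fails.
  j=3: ((recv | !ready) U[<=1] recv) holds; ready holds at every k in [2,2] → satisfied.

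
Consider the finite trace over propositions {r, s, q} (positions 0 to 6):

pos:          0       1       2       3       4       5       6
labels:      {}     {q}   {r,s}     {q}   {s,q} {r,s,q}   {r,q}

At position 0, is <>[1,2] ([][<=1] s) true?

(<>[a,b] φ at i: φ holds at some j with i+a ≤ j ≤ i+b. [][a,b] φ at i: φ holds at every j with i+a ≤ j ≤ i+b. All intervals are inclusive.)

Check [][<=1] s at each j in [1,2]:
  j=1: fails at 1
  j=2: fails at 3
No position in the window satisfies it → formula fails.

False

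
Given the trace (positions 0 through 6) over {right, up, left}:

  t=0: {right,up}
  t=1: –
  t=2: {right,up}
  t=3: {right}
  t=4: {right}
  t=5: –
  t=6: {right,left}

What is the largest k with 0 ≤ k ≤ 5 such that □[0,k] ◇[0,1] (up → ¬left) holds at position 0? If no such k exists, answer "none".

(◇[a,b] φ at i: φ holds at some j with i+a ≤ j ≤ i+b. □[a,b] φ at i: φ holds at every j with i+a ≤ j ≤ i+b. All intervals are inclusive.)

5

◇[0,1] (up → ¬left) must hold from j=0 onward; find where it first fails.
  j=0: holds
  j=1: holds
  j=2: holds
  j=3: holds
  j=4: holds
  j=5: holds
Holds through j=5; largest k = 5.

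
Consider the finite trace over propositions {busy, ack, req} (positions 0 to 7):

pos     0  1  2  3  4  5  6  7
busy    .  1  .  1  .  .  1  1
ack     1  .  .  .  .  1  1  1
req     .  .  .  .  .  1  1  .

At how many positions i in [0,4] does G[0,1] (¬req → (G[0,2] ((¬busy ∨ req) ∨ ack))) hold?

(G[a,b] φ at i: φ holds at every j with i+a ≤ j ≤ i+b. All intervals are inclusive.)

1

Evaluate at each i in [0,4]:
  i=0: ✗ (fails at j=0)
  i=1: ✗ (fails at j=1)
  i=2: ✗ (fails at j=2)
  i=3: ✗ (fails at j=3)
  i=4: ✓ (all of [4,5])
Positions where it holds: {4} → 1.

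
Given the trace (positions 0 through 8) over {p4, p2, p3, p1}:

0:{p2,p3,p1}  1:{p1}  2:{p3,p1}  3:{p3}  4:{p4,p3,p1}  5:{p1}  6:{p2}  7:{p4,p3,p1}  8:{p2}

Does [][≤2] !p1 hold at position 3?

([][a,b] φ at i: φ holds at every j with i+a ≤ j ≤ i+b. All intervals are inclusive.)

Does not hold

Check !p1 at every j in [3,5]:
  j=3: true
  j=4: false
  j=5: false
Fails at j=4 → formula fails.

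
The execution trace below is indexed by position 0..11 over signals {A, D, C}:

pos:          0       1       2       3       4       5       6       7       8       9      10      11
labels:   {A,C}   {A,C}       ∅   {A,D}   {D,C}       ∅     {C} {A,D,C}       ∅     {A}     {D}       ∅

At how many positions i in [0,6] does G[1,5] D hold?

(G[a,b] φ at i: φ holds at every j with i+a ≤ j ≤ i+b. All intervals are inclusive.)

0

Evaluate at each i in [0,6]:
  i=0: ✗ (fails at j=1)
  i=1: ✗ (fails at j=2)
  i=2: ✗ (fails at j=5)
  i=3: ✗ (fails at j=5)
  i=4: ✗ (fails at j=5)
  i=5: ✗ (fails at j=6)
  i=6: ✗ (fails at j=8)
Positions where it holds: {} → 0.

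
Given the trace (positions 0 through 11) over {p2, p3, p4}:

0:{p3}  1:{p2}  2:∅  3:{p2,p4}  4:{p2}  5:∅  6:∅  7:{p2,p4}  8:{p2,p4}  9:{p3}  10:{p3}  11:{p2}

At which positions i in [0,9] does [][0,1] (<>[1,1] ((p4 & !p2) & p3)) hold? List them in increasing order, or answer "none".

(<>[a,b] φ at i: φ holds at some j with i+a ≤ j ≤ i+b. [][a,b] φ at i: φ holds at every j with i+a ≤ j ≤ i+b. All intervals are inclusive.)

none

Evaluate at each i in [0,9]:
  i=0: ✗ (fails at j=0)
  i=1: ✗ (fails at j=1)
  i=2: ✗ (fails at j=2)
  i=3: ✗ (fails at j=3)
  i=4: ✗ (fails at j=4)
  i=5: ✗ (fails at j=5)
  i=6: ✗ (fails at j=6)
  i=7: ✗ (fails at j=7)
  i=8: ✗ (fails at j=8)
  i=9: ✗ (fails at j=9)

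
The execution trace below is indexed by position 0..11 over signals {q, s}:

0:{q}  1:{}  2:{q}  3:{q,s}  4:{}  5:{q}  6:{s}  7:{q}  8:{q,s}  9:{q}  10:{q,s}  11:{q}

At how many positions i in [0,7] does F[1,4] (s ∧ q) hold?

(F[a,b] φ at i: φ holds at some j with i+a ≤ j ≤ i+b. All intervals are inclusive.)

Evaluate at each i in [0,7]:
  i=0: ✓ (witness j=3)
  i=1: ✓ (witness j=3)
  i=2: ✓ (witness j=3)
  i=3: ✗ (none in [4,7])
  i=4: ✓ (witness j=8)
  i=5: ✓ (witness j=8)
  i=6: ✓ (witness j=8)
  i=7: ✓ (witness j=8)
Positions where it holds: {0, 1, 2, 4, 5, 6, 7} → 7.

7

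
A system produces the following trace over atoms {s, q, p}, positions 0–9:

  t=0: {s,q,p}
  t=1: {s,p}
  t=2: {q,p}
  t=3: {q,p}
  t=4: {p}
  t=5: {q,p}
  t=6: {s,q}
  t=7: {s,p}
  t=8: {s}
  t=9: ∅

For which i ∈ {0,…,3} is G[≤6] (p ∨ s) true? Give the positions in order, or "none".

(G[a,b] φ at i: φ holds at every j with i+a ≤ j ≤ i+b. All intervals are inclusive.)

0, 1, 2

Evaluate at each i in [0,3]:
  i=0: ✓ (all of [0,6])
  i=1: ✓ (all of [1,7])
  i=2: ✓ (all of [2,8])
  i=3: ✗ (fails at j=9)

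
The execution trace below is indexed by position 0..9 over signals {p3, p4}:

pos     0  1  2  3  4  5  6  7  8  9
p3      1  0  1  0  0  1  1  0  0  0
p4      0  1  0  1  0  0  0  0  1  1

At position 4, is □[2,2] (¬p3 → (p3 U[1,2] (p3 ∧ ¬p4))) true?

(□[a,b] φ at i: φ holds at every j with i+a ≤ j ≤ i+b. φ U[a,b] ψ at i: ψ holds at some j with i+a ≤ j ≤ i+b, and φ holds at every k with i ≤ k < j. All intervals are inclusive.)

Check (¬p3 → (p3 U[1,2] (p3 ∧ ¬p4))) at every j in [6,6]:
  j=6: antecedent false → ✓
All positions satisfy it → formula holds.

Holds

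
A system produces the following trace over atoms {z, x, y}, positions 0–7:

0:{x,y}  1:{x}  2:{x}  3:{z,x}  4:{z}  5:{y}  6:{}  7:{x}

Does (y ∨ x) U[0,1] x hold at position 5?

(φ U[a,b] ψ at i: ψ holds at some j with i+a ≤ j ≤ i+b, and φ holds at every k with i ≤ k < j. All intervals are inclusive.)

Does not hold

Need some j in [5,6] with x, and (y ∨ x) at every k in [5,j-1].
  j=5: x false.
  j=6: x false.
No j in the window works → until fails.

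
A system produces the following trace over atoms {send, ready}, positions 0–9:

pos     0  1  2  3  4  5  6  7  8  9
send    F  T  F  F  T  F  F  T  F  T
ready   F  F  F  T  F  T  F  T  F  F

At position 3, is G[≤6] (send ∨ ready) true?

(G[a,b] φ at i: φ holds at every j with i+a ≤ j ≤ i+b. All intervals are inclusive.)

Check (send ∨ ready) at every j in [3,9]:
  j=3: true
  j=4: true
  j=5: true
  j=6: false
  j=7: true
  j=8: false
  j=9: true
Fails at j=6 → formula fails.

No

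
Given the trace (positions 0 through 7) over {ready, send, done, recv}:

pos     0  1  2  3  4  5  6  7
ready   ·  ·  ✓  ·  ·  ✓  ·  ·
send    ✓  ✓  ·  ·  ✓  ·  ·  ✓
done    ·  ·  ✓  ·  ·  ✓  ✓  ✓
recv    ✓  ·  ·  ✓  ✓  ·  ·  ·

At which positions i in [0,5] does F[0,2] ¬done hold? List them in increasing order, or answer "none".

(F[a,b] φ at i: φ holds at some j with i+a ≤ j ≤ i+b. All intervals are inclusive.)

Evaluate at each i in [0,5]:
  i=0: ✓ (witness j=0)
  i=1: ✓ (witness j=1)
  i=2: ✓ (witness j=3)
  i=3: ✓ (witness j=3)
  i=4: ✓ (witness j=4)
  i=5: ✗ (none in [5,7])

0, 1, 2, 3, 4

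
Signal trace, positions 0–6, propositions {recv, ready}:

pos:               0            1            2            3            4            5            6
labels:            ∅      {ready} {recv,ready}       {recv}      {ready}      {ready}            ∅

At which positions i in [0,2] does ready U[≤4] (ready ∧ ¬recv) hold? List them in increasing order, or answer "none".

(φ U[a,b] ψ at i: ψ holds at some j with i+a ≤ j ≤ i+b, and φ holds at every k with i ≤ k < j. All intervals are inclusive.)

1

Evaluate at each i in [0,2]:
  i=0: ✗ (lhs fails at k=0 before rhs at j=1)
  i=1: ✓ (rhs at j=1)
  i=2: ✗ (lhs fails at k=3 before rhs at j=4)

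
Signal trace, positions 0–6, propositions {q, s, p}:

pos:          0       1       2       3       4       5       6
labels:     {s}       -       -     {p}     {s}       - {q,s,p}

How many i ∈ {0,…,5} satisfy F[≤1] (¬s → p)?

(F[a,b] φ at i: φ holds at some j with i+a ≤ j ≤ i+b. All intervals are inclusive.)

Evaluate at each i in [0,5]:
  i=0: ✓ (witness j=0)
  i=1: ✗ (none in [1,2])
  i=2: ✓ (witness j=3)
  i=3: ✓ (witness j=3)
  i=4: ✓ (witness j=4)
  i=5: ✓ (witness j=6)
Positions where it holds: {0, 2, 3, 4, 5} → 5.

5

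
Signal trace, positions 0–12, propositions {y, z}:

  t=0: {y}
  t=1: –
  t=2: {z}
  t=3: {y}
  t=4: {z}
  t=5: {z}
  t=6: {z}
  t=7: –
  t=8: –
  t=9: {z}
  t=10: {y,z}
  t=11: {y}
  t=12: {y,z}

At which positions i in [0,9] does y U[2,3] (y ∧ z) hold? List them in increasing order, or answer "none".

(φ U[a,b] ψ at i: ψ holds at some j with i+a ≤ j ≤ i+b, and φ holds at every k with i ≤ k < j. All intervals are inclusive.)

Evaluate at each i in [0,9]:
  i=0: ✗ (no rhs in [2,3])
  i=1: ✗ (no rhs in [3,4])
  i=2: ✗ (no rhs in [4,5])
  i=3: ✗ (no rhs in [5,6])
  i=4: ✗ (no rhs in [6,7])
  i=5: ✗ (no rhs in [7,8])
  i=6: ✗ (no rhs in [8,9])
  i=7: ✗ (lhs fails at k=7 before rhs at j=10)
  i=8: ✗ (lhs fails at k=8 before rhs at j=10)
  i=9: ✗ (lhs fails at k=9 before rhs at j=12)

none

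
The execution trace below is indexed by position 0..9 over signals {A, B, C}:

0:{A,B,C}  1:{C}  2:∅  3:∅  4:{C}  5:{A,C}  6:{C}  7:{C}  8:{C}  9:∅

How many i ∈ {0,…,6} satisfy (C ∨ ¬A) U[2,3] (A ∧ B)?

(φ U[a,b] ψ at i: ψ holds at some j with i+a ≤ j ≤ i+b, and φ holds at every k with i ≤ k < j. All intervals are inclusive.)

Evaluate at each i in [0,6]:
  i=0: ✗ (no rhs in [2,3])
  i=1: ✗ (no rhs in [3,4])
  i=2: ✗ (no rhs in [4,5])
  i=3: ✗ (no rhs in [5,6])
  i=4: ✗ (no rhs in [6,7])
  i=5: ✗ (no rhs in [7,8])
  i=6: ✗ (no rhs in [8,9])
Positions where it holds: {} → 0.

0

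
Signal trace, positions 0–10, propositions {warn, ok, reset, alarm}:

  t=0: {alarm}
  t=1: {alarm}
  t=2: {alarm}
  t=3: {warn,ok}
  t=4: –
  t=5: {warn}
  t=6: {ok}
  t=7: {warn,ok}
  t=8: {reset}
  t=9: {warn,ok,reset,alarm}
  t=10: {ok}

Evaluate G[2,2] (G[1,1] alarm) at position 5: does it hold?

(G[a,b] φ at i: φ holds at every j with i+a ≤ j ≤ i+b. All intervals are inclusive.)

Check G[1,1] alarm at every j in [7,7]:
  j=7: fails at 8
Fails at j=7 → formula fails.

Does not hold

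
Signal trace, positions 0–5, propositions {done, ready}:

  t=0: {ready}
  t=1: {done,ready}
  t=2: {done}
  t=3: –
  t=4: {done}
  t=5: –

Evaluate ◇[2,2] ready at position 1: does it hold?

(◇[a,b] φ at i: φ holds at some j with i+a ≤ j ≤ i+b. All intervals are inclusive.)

No

Check ready at each j in [3,3]:
  j=3: false
No position in the window satisfies it → formula fails.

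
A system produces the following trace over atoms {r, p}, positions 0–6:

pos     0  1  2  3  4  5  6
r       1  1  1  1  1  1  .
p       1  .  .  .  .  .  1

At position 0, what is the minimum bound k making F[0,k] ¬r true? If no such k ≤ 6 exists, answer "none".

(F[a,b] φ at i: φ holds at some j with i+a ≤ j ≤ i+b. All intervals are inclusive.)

Scan j = 0,1,… for ¬r:
  j=0: fails
  j=1: fails
  j=2: fails
  j=3: fails
  j=4: fails
  j=5: fails
  j=6: holds
First hit at j=6, so smallest k = 6-0 = 6.

6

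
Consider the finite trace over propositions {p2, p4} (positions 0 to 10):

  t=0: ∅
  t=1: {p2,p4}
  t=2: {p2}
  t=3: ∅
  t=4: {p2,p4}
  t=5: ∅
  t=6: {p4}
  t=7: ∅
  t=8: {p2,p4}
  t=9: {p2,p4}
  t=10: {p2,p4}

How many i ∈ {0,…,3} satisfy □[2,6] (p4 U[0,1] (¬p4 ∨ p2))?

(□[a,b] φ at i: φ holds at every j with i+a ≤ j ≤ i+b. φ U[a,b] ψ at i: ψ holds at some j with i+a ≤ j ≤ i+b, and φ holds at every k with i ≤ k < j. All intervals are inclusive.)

4

Evaluate at each i in [0,3]:
  i=0: ✓ (all of [2,6])
  i=1: ✓ (all of [3,7])
  i=2: ✓ (all of [4,8])
  i=3: ✓ (all of [5,9])
Positions where it holds: {0, 1, 2, 3} → 4.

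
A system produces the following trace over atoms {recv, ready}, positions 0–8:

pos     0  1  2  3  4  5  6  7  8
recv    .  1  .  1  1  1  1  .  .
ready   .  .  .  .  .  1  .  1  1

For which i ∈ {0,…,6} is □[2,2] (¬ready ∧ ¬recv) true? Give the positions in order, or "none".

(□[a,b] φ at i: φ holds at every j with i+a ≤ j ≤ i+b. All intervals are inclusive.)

Evaluate at each i in [0,6]:
  i=0: ✓ (all of [2,2])
  i=1: ✗ (fails at j=3)
  i=2: ✗ (fails at j=4)
  i=3: ✗ (fails at j=5)
  i=4: ✗ (fails at j=6)
  i=5: ✗ (fails at j=7)
  i=6: ✗ (fails at j=8)

0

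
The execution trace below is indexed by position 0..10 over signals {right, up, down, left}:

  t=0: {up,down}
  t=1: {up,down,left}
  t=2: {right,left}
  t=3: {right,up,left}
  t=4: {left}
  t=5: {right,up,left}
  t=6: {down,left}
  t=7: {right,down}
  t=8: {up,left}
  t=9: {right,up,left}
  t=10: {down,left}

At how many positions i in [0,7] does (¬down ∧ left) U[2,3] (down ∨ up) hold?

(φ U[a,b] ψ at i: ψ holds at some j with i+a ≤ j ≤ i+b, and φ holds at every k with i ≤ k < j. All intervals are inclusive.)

Evaluate at each i in [0,7]:
  i=0: ✗ (lhs fails at k=0 before rhs at j=3)
  i=1: ✗ (lhs fails at k=1 before rhs at j=3)
  i=2: ✓ (rhs at j=5; lhs holds on [2,4])
  i=3: ✓ (rhs at j=5; lhs holds on [3,4])
  i=4: ✓ (rhs at j=6; lhs holds on [4,5])
  i=5: ✗ (lhs fails at k=6 before rhs at j=7)
  i=6: ✗ (lhs fails at k=6 before rhs at j=8)
  i=7: ✗ (lhs fails at k=7 before rhs at j=9)
Positions where it holds: {2, 3, 4} → 3.

3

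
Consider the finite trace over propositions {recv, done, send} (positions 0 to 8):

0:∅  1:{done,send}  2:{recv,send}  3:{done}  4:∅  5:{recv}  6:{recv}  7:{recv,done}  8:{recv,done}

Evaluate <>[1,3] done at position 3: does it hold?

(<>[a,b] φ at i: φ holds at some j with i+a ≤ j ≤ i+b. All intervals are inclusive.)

Check done at each j in [4,6]:
  j=4: false
  j=5: false
  j=6: false
No position in the window satisfies it → formula fails.

Does not hold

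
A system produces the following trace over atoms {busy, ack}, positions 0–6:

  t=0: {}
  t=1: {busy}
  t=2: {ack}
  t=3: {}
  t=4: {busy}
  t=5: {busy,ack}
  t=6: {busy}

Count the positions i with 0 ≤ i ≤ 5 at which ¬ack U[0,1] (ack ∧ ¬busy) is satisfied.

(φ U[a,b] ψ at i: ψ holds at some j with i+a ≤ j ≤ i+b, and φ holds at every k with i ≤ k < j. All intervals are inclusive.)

Evaluate at each i in [0,5]:
  i=0: ✗ (no rhs in [0,1])
  i=1: ✓ (rhs at j=2; lhs holds on [1,1])
  i=2: ✓ (rhs at j=2)
  i=3: ✗ (no rhs in [3,4])
  i=4: ✗ (no rhs in [4,5])
  i=5: ✗ (no rhs in [5,6])
Positions where it holds: {1, 2} → 2.

2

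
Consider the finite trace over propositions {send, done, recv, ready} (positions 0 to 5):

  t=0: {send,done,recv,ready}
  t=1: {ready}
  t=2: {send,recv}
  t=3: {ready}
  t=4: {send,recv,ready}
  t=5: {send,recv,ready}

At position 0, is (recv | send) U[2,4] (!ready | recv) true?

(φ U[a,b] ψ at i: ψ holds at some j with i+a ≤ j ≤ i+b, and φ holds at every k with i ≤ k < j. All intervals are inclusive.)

Need some j in [2,4] with (!ready | recv), and (recv | send) at every k in [0,j-1].
  j=2: (!ready | recv) holds, but (recv | send) fails at k=1 → not this j.
  j=3: (!ready | recv) false.
  j=4: (!ready | recv) holds, but (recv | send) fails at k=1 → not this j.
No j in the window works → until fails.

False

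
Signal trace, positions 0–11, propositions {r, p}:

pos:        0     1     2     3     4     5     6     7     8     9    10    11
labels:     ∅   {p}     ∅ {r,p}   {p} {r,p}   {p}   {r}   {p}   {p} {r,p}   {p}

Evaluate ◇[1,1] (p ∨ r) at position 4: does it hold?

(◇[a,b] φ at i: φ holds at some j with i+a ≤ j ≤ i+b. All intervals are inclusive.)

Check (p ∨ r) at each j in [5,5]:
  j=5: true
Found at j=5 → formula holds.

Holds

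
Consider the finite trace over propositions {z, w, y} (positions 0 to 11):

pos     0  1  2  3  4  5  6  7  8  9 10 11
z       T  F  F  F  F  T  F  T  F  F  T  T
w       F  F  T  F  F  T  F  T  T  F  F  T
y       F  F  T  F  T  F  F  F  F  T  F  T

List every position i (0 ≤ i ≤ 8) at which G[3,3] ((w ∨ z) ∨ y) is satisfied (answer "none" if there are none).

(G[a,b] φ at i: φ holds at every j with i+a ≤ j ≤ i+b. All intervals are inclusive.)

1, 2, 4, 5, 6, 7, 8

Evaluate at each i in [0,8]:
  i=0: ✗ (fails at j=3)
  i=1: ✓ (all of [4,4])
  i=2: ✓ (all of [5,5])
  i=3: ✗ (fails at j=6)
  i=4: ✓ (all of [7,7])
  i=5: ✓ (all of [8,8])
  i=6: ✓ (all of [9,9])
  i=7: ✓ (all of [10,10])
  i=8: ✓ (all of [11,11])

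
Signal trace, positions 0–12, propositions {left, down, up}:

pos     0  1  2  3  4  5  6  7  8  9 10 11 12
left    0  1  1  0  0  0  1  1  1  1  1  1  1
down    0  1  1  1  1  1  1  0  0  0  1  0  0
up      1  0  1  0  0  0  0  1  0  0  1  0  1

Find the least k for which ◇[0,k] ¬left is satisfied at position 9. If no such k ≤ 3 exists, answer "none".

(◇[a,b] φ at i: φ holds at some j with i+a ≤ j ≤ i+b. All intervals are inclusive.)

none

Scan j = 9,10,… for ¬left:
  j=9: fails
  j=10: fails
  j=11: fails
  j=12: fails
No j in [9,12] satisfies it → none.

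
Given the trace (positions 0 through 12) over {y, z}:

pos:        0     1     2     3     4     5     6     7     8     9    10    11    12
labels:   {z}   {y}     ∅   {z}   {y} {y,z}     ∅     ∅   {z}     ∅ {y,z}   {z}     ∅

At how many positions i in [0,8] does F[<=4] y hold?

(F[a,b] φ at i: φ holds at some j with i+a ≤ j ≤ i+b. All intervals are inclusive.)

9

Evaluate at each i in [0,8]:
  i=0: ✓ (witness j=1)
  i=1: ✓ (witness j=1)
  i=2: ✓ (witness j=4)
  i=3: ✓ (witness j=4)
  i=4: ✓ (witness j=4)
  i=5: ✓ (witness j=5)
  i=6: ✓ (witness j=10)
  i=7: ✓ (witness j=10)
  i=8: ✓ (witness j=10)
Positions where it holds: {0, 1, 2, 3, 4, 5, 6, 7, 8} → 9.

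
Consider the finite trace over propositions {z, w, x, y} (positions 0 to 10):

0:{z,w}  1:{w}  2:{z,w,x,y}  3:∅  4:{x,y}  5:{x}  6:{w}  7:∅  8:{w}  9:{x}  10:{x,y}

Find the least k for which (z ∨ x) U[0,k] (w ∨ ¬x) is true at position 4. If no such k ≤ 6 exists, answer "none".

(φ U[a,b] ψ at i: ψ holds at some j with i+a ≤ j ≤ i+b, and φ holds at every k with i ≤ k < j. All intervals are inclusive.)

2

Need earliest j ≥ 4 with (w ∨ ¬x), and (z ∨ x) at every k in [4,j-1].
  j=4: rhs fails.
  j=5: rhs fails.
  j=6: rhs holds; lhs holds on [4,5]. k = 2.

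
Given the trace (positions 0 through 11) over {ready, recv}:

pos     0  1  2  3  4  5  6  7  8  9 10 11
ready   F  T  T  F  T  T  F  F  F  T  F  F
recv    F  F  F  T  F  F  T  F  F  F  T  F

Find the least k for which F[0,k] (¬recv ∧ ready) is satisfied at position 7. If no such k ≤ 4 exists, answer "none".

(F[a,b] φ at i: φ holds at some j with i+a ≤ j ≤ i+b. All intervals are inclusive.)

Scan j = 7,8,… for (¬recv ∧ ready):
  j=7: fails
  j=8: fails
  j=9: holds
First hit at j=9, so smallest k = 9-7 = 2.

2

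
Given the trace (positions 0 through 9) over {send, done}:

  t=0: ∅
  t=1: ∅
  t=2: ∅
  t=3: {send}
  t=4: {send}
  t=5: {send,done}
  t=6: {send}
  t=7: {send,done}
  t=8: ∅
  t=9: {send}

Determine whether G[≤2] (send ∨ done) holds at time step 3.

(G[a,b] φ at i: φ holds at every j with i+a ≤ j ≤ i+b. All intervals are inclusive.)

Check (send ∨ done) at every j in [3,5]:
  j=3: true
  j=4: true
  j=5: true
All positions satisfy it → formula holds.

Holds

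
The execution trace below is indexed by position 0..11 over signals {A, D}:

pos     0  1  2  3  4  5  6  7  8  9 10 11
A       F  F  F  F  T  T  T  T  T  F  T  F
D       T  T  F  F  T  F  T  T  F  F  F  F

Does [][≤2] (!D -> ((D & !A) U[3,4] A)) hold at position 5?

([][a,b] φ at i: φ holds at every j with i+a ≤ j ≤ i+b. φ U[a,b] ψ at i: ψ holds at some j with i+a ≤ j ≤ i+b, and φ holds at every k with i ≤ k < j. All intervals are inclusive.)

Check (!D -> ((D & !A) U[3,4] A)) at every j in [5,7]:
  j=5: antecedent true; consequent fails → ✗
  j=6: antecedent false → ✓
  j=7: antecedent false → ✓
Fails at j=5 → formula fails.

False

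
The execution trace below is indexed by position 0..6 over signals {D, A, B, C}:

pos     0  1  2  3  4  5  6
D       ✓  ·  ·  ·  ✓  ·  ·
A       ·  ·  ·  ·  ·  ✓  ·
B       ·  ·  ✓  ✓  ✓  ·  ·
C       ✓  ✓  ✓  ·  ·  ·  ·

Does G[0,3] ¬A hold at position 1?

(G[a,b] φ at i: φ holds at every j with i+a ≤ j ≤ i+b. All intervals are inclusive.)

Yes

Check ¬A at every j in [1,4]:
  j=1: true
  j=2: true
  j=3: true
  j=4: true
All positions satisfy it → formula holds.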